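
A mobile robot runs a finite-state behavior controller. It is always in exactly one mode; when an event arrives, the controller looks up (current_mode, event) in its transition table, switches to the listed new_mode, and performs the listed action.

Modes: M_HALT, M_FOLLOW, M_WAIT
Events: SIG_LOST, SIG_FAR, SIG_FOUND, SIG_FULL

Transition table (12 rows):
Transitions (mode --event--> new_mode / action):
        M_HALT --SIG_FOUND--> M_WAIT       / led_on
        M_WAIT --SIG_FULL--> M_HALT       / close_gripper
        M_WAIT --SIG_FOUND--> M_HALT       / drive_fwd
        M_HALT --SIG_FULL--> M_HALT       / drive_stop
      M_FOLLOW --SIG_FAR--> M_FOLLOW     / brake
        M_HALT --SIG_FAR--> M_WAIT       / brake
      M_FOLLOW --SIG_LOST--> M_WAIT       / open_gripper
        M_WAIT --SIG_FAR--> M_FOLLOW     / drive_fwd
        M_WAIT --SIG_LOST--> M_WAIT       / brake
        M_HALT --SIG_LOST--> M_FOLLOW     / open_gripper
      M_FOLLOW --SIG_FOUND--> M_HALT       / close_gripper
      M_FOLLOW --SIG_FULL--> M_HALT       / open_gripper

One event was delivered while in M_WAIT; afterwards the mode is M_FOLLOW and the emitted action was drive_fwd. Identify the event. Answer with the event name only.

SIG_FAR

try SIG_LOST: (M_WAIT, SIG_LOST) → (M_WAIT, brake)
try SIG_FAR: (M_WAIT, SIG_FAR) → (M_FOLLOW, drive_fwd)  ← matches
try SIG_FOUND: (M_WAIT, SIG_FOUND) → (M_HALT, drive_fwd)
try SIG_FULL: (M_WAIT, SIG_FULL) → (M_HALT, close_gripper)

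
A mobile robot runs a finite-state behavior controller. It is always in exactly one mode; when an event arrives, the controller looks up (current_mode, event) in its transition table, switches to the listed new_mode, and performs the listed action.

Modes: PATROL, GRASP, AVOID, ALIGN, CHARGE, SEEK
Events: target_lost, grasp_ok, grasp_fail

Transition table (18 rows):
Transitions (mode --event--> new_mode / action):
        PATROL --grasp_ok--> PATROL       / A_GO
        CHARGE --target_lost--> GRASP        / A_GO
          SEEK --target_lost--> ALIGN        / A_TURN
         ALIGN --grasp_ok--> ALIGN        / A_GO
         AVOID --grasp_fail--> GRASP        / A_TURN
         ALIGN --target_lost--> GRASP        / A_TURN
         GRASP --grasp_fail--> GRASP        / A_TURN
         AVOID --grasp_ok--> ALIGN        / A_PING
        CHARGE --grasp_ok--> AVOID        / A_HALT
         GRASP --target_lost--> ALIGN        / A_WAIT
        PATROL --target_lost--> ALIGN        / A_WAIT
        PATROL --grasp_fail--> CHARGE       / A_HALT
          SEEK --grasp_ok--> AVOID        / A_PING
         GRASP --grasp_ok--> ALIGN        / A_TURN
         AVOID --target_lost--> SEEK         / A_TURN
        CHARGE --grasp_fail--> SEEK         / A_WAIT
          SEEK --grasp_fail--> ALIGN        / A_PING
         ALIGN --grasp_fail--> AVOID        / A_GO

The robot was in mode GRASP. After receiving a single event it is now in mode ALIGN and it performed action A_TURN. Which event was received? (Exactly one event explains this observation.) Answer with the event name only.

try target_lost: (GRASP, target_lost) → (ALIGN, A_WAIT)
try grasp_ok: (GRASP, grasp_ok) → (ALIGN, A_TURN)  ← matches
try grasp_fail: (GRASP, grasp_fail) → (GRASP, A_TURN)

grasp_ok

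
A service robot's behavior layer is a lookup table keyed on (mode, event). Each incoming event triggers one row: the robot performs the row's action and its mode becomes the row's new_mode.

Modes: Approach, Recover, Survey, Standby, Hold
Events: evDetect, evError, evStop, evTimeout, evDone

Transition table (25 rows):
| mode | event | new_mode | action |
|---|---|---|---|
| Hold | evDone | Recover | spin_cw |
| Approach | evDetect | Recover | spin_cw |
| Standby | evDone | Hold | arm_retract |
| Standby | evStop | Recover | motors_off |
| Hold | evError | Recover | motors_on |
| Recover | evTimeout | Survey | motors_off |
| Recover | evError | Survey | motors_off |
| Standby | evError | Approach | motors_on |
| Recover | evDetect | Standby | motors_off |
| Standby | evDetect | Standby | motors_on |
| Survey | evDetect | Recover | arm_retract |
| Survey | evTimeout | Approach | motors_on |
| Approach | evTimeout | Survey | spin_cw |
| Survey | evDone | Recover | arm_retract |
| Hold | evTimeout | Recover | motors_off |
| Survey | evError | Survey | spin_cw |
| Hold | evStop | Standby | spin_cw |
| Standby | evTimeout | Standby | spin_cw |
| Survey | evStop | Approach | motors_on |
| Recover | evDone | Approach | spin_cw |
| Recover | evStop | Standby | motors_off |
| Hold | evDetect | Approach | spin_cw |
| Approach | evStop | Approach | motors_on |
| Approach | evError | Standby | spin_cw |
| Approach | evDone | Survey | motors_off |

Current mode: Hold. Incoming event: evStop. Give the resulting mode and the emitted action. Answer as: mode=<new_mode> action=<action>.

mode=Standby action=spin_cw

current mode = Hold; filter table to that mode:
  (Hold, evDone) → (Recover, spin_cw)
  (Hold, evError) → (Recover, motors_on)
  (Hold, evTimeout) → (Recover, motors_off)
  (Hold, evStop) → (Standby, spin_cw)  ← event matches
  (Hold, evDetect) → (Approach, spin_cw)
event = evStop selects (Standby, spin_cw)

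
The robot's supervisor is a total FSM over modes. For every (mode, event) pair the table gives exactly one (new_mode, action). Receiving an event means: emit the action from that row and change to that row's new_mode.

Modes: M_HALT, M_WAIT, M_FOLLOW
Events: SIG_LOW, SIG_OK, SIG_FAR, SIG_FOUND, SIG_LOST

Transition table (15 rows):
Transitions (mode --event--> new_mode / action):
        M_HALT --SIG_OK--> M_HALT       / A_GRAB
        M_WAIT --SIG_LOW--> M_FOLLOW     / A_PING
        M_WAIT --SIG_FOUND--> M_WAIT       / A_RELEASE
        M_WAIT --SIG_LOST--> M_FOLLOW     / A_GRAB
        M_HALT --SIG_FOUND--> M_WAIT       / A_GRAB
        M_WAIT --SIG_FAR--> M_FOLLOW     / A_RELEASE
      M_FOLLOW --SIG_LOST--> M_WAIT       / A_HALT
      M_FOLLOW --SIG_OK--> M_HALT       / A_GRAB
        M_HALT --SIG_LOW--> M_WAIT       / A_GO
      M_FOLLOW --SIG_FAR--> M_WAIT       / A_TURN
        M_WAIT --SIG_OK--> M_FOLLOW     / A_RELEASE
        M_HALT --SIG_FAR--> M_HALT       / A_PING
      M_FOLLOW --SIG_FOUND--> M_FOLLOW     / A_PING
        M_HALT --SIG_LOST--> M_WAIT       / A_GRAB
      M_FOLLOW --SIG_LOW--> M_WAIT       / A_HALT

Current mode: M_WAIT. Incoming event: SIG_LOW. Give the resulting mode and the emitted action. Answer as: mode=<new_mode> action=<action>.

mode=M_FOLLOW action=A_PING

current mode = M_WAIT; filter table to that mode:
  (M_WAIT, SIG_LOW) → (M_FOLLOW, A_PING)  ← event matches
  (M_WAIT, SIG_FOUND) → (M_WAIT, A_RELEASE)
  (M_WAIT, SIG_LOST) → (M_FOLLOW, A_GRAB)
  (M_WAIT, SIG_FAR) → (M_FOLLOW, A_RELEASE)
  (M_WAIT, SIG_OK) → (M_FOLLOW, A_RELEASE)
event = SIG_LOW selects (M_FOLLOW, A_PING)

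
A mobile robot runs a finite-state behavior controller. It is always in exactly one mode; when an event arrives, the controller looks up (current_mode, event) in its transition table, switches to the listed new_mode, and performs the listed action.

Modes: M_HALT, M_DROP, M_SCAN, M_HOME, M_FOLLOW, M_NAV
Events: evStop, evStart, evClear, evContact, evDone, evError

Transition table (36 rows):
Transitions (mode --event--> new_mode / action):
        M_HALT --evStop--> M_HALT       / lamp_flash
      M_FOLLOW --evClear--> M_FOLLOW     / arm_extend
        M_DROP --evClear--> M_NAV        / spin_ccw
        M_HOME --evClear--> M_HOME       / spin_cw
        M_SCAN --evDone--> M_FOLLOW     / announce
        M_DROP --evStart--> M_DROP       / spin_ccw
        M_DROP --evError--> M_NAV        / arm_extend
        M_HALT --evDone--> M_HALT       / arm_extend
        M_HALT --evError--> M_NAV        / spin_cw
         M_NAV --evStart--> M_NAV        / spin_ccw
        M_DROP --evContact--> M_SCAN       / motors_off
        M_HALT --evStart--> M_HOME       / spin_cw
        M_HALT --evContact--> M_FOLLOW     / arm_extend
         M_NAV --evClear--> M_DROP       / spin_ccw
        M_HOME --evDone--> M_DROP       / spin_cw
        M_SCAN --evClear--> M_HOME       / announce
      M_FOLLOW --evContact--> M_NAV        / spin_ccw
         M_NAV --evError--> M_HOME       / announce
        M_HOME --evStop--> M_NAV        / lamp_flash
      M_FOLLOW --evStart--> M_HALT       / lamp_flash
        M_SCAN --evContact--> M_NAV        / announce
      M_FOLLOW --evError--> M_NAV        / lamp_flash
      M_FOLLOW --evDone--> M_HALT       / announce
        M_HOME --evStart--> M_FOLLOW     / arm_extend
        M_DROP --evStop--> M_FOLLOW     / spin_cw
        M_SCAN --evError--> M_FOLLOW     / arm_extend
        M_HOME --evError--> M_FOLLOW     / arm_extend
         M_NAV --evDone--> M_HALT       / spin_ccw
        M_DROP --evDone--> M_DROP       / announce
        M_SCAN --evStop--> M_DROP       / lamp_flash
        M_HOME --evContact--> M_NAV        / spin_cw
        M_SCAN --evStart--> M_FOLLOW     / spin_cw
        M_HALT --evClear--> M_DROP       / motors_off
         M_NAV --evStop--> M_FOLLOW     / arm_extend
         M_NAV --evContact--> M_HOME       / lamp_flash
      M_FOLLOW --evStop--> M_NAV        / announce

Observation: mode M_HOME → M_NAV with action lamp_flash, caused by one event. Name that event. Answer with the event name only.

evStop

try evStop: (M_HOME, evStop) → (M_NAV, lamp_flash)  ← matches
try evStart: (M_HOME, evStart) → (M_FOLLOW, arm_extend)
try evClear: (M_HOME, evClear) → (M_HOME, spin_cw)
try evContact: (M_HOME, evContact) → (M_NAV, spin_cw)
try evDone: (M_HOME, evDone) → (M_DROP, spin_cw)
try evError: (M_HOME, evError) → (M_FOLLOW, arm_extend)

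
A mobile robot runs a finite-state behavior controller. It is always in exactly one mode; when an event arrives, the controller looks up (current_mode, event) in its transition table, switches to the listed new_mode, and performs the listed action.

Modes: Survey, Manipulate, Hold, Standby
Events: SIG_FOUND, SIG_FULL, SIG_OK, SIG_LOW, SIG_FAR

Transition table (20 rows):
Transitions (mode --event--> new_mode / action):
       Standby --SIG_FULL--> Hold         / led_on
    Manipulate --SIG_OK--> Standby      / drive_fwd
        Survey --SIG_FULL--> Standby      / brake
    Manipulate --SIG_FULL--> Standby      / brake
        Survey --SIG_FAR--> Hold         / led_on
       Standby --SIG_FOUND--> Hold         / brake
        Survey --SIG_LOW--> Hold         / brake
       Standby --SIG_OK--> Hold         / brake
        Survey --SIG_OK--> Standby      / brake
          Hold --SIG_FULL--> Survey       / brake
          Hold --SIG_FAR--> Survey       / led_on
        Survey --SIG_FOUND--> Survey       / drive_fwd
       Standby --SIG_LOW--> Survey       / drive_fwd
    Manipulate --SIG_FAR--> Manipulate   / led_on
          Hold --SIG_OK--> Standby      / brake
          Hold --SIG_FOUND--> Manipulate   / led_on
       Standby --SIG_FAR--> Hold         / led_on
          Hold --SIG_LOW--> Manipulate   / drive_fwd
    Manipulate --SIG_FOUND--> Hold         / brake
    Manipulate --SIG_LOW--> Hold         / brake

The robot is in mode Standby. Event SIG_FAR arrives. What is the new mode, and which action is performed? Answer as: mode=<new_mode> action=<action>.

current mode = Standby; filter table to that mode:
  (Standby, SIG_FULL) → (Hold, led_on)
  (Standby, SIG_FOUND) → (Hold, brake)
  (Standby, SIG_OK) → (Hold, brake)
  (Standby, SIG_LOW) → (Survey, drive_fwd)
  (Standby, SIG_FAR) → (Hold, led_on)  ← event matches
event = SIG_FAR selects (Hold, led_on)

mode=Hold action=led_on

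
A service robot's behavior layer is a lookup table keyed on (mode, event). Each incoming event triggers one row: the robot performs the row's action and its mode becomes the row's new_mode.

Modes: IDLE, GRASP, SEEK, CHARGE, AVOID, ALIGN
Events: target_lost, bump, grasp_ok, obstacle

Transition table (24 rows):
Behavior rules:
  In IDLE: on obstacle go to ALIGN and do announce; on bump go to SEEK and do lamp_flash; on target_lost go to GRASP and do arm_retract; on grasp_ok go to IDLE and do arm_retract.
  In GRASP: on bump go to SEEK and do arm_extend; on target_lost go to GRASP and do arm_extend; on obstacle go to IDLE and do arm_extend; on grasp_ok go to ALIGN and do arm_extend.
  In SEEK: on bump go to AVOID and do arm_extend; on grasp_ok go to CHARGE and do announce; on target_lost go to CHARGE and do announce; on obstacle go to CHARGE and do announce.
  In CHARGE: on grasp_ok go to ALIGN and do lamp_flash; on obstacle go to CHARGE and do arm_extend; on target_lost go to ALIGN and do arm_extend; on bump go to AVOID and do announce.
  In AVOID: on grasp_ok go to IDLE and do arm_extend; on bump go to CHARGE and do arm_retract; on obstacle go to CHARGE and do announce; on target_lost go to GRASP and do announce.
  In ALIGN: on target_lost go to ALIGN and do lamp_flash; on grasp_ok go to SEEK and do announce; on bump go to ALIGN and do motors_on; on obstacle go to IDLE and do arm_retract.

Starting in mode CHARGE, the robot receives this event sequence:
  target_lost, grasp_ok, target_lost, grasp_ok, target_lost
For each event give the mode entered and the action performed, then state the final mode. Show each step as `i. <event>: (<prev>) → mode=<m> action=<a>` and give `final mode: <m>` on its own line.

final mode: ALIGN

1. target_lost: (CHARGE) → mode=ALIGN action=arm_extend
2. grasp_ok: (ALIGN) → mode=SEEK action=announce
3. target_lost: (SEEK) → mode=CHARGE action=announce
4. grasp_ok: (CHARGE) → mode=ALIGN action=lamp_flash
5. target_lost: (ALIGN) → mode=ALIGN action=lamp_flash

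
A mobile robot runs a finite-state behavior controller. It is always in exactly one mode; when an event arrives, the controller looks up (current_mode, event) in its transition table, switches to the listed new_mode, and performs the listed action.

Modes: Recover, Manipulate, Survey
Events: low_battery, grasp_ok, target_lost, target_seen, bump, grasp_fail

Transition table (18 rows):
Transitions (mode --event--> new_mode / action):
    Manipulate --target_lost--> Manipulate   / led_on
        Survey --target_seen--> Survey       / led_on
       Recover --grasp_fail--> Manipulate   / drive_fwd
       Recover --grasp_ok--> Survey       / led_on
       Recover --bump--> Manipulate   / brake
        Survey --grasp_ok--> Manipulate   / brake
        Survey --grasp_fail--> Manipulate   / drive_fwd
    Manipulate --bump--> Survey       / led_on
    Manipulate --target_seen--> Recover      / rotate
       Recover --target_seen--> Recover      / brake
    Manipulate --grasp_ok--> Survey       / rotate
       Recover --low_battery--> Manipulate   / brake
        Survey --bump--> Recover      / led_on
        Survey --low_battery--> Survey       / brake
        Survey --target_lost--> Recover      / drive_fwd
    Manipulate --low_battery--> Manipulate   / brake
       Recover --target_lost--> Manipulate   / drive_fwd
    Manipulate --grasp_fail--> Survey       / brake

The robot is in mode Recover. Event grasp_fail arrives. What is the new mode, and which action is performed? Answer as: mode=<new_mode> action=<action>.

current mode = Recover; filter table to that mode:
  (Recover, grasp_fail) → (Manipulate, drive_fwd)  ← event matches
  (Recover, grasp_ok) → (Survey, led_on)
  (Recover, bump) → (Manipulate, brake)
  (Recover, target_seen) → (Recover, brake)
  (Recover, low_battery) → (Manipulate, brake)
  (Recover, target_lost) → (Manipulate, drive_fwd)
event = grasp_fail selects (Manipulate, drive_fwd)

mode=Manipulate action=drive_fwd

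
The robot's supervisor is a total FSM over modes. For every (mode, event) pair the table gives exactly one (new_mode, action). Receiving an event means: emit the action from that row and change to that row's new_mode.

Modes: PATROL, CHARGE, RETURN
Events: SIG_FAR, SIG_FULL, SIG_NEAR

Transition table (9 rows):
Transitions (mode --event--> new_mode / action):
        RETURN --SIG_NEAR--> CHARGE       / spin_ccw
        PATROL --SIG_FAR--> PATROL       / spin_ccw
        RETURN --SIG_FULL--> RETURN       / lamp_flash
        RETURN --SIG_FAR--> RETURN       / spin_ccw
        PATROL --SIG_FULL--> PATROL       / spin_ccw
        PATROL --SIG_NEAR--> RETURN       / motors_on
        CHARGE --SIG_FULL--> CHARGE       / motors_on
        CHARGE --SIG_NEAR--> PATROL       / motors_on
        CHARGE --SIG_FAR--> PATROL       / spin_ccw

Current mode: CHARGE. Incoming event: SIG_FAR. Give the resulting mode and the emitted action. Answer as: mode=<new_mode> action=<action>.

mode=PATROL action=spin_ccw

current mode = CHARGE; filter table to that mode:
  (CHARGE, SIG_FULL) → (CHARGE, motors_on)
  (CHARGE, SIG_NEAR) → (PATROL, motors_on)
  (CHARGE, SIG_FAR) → (PATROL, spin_ccw)  ← event matches
event = SIG_FAR selects (PATROL, spin_ccw)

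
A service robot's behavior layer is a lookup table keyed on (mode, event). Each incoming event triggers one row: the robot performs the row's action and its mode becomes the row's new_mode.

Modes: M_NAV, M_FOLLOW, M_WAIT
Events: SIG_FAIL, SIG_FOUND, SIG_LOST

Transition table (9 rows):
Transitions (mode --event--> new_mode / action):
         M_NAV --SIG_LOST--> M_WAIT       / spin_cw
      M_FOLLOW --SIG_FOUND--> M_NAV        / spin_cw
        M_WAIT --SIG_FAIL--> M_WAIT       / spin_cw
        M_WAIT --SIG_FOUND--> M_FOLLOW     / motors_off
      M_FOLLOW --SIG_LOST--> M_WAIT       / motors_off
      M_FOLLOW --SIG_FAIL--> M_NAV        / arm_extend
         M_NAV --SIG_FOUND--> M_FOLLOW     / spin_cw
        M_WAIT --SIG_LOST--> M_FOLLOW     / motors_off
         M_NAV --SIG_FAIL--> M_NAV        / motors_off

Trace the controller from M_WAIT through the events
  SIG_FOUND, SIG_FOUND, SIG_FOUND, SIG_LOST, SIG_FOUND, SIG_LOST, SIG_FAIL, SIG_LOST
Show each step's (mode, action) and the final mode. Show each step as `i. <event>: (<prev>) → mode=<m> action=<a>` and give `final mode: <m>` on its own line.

final mode: M_FOLLOW

1. SIG_FOUND: (M_WAIT) → mode=M_FOLLOW action=motors_off
2. SIG_FOUND: (M_FOLLOW) → mode=M_NAV action=spin_cw
3. SIG_FOUND: (M_NAV) → mode=M_FOLLOW action=spin_cw
4. SIG_LOST: (M_FOLLOW) → mode=M_WAIT action=motors_off
5. SIG_FOUND: (M_WAIT) → mode=M_FOLLOW action=motors_off
6. SIG_LOST: (M_FOLLOW) → mode=M_WAIT action=motors_off
7. SIG_FAIL: (M_WAIT) → mode=M_WAIT action=spin_cw
8. SIG_LOST: (M_WAIT) → mode=M_FOLLOW action=motors_off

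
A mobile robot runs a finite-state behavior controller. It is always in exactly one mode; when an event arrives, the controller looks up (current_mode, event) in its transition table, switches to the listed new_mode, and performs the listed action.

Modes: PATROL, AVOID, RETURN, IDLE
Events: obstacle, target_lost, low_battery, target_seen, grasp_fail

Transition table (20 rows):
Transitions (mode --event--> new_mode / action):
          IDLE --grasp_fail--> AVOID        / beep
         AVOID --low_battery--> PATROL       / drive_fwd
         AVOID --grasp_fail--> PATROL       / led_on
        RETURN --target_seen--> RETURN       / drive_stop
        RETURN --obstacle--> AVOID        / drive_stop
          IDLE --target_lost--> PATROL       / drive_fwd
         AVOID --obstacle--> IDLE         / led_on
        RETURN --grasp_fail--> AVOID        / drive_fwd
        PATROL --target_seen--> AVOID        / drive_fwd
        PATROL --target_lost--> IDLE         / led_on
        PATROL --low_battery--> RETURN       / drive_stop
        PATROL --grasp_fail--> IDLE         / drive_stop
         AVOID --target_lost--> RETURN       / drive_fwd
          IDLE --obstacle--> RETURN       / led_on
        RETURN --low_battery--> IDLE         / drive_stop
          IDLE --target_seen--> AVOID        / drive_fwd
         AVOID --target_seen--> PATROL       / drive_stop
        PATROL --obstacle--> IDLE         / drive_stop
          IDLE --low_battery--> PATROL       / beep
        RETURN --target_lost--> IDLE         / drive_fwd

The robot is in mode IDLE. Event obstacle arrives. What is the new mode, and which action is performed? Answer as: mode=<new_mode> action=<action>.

mode=RETURN action=led_on

current mode = IDLE; filter table to that mode:
  (IDLE, grasp_fail) → (AVOID, beep)
  (IDLE, target_lost) → (PATROL, drive_fwd)
  (IDLE, obstacle) → (RETURN, led_on)  ← event matches
  (IDLE, target_seen) → (AVOID, drive_fwd)
  (IDLE, low_battery) → (PATROL, beep)
event = obstacle selects (RETURN, led_on)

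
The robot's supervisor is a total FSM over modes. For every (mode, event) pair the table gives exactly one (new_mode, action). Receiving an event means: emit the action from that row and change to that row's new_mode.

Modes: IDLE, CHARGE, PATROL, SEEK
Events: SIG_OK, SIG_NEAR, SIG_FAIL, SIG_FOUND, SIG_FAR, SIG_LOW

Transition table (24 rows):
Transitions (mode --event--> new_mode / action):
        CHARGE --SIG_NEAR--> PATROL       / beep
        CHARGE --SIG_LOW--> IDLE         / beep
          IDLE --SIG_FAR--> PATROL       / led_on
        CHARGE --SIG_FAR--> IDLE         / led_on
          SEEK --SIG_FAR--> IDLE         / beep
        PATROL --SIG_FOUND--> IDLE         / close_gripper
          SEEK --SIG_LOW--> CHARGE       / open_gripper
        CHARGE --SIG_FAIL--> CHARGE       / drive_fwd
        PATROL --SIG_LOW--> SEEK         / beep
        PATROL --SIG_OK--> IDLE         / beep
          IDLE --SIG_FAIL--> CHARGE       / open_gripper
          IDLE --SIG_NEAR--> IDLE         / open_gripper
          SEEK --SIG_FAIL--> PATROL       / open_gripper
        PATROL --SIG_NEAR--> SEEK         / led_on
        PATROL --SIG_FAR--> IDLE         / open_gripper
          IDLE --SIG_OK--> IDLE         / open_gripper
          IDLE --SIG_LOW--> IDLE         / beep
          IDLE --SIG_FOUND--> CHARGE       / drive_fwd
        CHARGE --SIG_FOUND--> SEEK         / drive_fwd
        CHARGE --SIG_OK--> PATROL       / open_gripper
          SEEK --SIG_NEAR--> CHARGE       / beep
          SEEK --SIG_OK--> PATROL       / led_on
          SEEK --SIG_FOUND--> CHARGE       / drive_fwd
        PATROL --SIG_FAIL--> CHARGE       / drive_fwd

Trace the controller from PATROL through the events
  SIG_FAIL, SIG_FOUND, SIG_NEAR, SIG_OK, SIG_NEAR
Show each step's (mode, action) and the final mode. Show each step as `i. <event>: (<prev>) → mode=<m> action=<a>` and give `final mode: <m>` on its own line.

final mode: SEEK

1. SIG_FAIL: (PATROL) → mode=CHARGE action=drive_fwd
2. SIG_FOUND: (CHARGE) → mode=SEEK action=drive_fwd
3. SIG_NEAR: (SEEK) → mode=CHARGE action=beep
4. SIG_OK: (CHARGE) → mode=PATROL action=open_gripper
5. SIG_NEAR: (PATROL) → mode=SEEK action=led_on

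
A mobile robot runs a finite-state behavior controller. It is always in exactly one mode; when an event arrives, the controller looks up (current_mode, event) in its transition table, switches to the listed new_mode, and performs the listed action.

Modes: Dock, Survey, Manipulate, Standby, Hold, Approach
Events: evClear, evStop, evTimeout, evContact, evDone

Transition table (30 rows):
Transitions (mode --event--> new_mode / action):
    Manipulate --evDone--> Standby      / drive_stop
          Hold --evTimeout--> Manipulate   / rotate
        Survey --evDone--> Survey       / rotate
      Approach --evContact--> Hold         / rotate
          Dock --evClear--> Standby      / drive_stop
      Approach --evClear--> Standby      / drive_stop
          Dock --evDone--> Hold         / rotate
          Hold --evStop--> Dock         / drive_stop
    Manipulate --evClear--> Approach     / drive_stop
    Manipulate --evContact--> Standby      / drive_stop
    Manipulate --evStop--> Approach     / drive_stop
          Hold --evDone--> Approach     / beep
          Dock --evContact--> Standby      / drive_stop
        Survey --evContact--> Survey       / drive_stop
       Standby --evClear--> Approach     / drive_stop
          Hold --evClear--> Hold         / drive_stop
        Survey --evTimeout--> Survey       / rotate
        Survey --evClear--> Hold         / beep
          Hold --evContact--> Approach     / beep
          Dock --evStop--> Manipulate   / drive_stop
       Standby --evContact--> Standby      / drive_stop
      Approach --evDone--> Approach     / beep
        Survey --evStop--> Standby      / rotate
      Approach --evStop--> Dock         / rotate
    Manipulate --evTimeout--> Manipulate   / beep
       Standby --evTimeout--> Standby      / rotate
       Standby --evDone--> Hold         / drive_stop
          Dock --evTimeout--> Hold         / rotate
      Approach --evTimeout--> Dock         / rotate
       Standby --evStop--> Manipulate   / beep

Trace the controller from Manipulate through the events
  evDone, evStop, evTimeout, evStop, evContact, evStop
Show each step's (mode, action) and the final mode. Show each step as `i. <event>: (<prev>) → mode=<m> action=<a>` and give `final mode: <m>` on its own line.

final mode: Dock

1. evDone: (Manipulate) → mode=Standby action=drive_stop
2. evStop: (Standby) → mode=Manipulate action=beep
3. evTimeout: (Manipulate) → mode=Manipulate action=beep
4. evStop: (Manipulate) → mode=Approach action=drive_stop
5. evContact: (Approach) → mode=Hold action=rotate
6. evStop: (Hold) → mode=Dock action=drive_stop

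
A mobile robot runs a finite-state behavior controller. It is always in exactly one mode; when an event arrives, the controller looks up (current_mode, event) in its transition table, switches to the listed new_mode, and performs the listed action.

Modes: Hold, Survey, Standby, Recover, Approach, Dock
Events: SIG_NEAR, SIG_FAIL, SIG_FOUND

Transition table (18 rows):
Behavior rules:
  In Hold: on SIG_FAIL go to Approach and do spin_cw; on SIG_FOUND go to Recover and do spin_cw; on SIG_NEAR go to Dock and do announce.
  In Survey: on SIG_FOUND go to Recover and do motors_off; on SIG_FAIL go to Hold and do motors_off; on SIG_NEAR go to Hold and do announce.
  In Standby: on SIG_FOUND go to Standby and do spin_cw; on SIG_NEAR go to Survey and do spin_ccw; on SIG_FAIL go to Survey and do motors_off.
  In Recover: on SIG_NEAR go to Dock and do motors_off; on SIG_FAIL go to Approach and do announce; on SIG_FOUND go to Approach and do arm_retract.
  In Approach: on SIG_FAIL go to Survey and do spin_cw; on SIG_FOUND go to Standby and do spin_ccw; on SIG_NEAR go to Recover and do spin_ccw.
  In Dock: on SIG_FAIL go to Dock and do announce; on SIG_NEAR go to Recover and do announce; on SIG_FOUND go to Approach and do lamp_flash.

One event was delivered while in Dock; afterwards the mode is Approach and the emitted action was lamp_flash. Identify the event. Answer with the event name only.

try SIG_NEAR: (Dock, SIG_NEAR) → (Recover, announce)
try SIG_FAIL: (Dock, SIG_FAIL) → (Dock, announce)
try SIG_FOUND: (Dock, SIG_FOUND) → (Approach, lamp_flash)  ← matches

SIG_FOUND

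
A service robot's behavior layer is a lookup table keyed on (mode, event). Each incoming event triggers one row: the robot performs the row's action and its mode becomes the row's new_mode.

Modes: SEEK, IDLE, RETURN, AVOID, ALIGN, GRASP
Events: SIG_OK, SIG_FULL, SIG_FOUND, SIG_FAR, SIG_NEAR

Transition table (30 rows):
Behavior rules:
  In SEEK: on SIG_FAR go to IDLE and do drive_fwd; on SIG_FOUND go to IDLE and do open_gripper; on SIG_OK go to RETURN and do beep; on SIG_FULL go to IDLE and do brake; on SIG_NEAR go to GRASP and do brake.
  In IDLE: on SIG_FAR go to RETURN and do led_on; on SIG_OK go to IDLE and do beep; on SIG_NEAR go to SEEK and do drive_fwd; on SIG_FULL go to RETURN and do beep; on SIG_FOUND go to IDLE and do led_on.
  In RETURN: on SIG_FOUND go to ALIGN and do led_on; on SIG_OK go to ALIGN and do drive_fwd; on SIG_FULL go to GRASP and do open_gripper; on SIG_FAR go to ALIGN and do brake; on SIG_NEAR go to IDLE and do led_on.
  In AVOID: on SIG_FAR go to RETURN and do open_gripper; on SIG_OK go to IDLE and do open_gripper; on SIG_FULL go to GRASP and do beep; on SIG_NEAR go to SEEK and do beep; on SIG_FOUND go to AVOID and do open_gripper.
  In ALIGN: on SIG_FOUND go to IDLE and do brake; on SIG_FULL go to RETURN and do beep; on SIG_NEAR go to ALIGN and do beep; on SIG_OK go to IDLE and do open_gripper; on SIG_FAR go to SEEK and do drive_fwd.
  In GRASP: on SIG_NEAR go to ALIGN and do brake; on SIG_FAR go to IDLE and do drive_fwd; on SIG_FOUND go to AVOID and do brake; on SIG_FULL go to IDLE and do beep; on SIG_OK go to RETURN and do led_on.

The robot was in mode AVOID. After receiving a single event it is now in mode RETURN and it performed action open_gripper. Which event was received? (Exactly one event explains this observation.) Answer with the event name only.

try SIG_OK: (AVOID, SIG_OK) → (IDLE, open_gripper)
try SIG_FULL: (AVOID, SIG_FULL) → (GRASP, beep)
try SIG_FOUND: (AVOID, SIG_FOUND) → (AVOID, open_gripper)
try SIG_FAR: (AVOID, SIG_FAR) → (RETURN, open_gripper)  ← matches
try SIG_NEAR: (AVOID, SIG_NEAR) → (SEEK, beep)

SIG_FAR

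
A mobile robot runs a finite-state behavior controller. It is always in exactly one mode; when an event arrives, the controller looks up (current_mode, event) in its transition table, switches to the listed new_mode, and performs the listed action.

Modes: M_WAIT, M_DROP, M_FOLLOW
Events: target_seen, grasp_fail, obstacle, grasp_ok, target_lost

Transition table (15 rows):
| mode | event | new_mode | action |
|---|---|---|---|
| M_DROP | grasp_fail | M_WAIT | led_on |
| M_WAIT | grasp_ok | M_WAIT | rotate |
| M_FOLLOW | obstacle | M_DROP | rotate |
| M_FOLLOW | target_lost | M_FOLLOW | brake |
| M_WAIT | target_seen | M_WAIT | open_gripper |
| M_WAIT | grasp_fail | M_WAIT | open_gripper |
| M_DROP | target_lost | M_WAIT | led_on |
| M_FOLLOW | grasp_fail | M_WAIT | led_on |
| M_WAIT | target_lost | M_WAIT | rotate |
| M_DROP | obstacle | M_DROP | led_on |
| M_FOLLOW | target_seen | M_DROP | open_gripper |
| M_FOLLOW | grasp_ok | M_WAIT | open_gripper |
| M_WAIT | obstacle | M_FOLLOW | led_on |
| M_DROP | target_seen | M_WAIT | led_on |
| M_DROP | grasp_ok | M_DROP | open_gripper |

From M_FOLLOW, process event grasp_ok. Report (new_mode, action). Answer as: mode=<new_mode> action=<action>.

current mode = M_FOLLOW; filter table to that mode:
  (M_FOLLOW, obstacle) → (M_DROP, rotate)
  (M_FOLLOW, target_lost) → (M_FOLLOW, brake)
  (M_FOLLOW, grasp_fail) → (M_WAIT, led_on)
  (M_FOLLOW, target_seen) → (M_DROP, open_gripper)
  (M_FOLLOW, grasp_ok) → (M_WAIT, open_gripper)  ← event matches
event = grasp_ok selects (M_WAIT, open_gripper)

mode=M_WAIT action=open_gripper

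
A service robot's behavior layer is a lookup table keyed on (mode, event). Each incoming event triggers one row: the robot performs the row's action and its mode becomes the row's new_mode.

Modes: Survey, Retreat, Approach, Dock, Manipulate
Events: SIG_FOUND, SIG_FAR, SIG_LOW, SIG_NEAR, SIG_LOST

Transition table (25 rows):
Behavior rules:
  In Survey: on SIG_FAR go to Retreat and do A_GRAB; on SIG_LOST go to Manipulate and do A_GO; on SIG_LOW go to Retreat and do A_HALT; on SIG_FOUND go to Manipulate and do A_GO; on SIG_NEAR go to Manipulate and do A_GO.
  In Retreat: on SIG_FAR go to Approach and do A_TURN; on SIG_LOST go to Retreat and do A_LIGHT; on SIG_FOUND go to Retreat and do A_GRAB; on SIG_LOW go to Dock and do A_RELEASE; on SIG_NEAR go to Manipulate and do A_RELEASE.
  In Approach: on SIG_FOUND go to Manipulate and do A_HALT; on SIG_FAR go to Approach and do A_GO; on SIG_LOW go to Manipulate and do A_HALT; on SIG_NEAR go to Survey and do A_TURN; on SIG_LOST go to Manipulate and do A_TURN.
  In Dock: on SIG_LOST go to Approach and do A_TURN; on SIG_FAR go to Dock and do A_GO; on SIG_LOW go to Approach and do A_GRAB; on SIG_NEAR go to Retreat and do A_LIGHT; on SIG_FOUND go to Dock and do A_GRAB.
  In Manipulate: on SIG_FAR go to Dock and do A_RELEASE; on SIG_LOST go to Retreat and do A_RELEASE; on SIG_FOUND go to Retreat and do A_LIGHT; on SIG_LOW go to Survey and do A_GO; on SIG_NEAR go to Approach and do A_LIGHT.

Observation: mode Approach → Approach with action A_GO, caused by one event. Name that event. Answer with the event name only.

SIG_FAR

try SIG_FOUND: (Approach, SIG_FOUND) → (Manipulate, A_HALT)
try SIG_FAR: (Approach, SIG_FAR) → (Approach, A_GO)  ← matches
try SIG_LOW: (Approach, SIG_LOW) → (Manipulate, A_HALT)
try SIG_NEAR: (Approach, SIG_NEAR) → (Survey, A_TURN)
try SIG_LOST: (Approach, SIG_LOST) → (Manipulate, A_TURN)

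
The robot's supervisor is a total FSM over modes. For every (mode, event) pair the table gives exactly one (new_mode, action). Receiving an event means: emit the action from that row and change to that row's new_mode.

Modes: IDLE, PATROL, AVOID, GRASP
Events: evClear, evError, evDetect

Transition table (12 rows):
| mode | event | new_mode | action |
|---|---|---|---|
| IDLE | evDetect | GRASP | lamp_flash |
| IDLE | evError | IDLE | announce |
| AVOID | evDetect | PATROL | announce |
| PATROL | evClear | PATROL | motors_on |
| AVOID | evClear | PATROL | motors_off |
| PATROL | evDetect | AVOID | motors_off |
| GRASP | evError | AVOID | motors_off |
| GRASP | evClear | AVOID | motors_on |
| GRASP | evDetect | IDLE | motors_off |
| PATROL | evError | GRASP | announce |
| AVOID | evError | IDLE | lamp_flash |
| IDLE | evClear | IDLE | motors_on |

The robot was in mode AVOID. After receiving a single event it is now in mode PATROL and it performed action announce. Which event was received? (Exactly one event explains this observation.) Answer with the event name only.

try evClear: (AVOID, evClear) → (PATROL, motors_off)
try evError: (AVOID, evError) → (IDLE, lamp_flash)
try evDetect: (AVOID, evDetect) → (PATROL, announce)  ← matches

evDetect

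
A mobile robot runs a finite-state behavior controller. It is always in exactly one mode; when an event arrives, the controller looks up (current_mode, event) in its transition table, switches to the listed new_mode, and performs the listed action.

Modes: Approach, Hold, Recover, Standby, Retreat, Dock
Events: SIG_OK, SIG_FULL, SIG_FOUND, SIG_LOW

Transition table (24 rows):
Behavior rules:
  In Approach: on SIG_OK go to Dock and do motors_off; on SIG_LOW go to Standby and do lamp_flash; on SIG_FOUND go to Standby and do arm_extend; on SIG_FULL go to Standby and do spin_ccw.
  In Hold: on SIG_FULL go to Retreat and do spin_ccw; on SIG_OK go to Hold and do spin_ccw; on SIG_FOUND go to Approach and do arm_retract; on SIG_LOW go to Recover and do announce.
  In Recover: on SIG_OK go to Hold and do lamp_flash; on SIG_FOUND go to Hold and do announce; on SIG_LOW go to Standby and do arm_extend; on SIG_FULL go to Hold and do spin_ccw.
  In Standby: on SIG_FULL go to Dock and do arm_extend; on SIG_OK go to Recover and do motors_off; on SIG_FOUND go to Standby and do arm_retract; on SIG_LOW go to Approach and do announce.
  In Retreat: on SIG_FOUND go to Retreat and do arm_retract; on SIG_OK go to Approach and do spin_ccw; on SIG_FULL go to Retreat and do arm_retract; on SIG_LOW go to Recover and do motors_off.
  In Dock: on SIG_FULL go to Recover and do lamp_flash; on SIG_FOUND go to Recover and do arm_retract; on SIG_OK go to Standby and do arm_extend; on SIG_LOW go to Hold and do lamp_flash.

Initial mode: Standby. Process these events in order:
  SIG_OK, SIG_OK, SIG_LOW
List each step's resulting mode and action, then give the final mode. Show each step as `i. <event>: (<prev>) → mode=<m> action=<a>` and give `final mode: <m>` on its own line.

1. SIG_OK: (Standby) → mode=Recover action=motors_off
2. SIG_OK: (Recover) → mode=Hold action=lamp_flash
3. SIG_LOW: (Hold) → mode=Recover action=announce

final mode: Recover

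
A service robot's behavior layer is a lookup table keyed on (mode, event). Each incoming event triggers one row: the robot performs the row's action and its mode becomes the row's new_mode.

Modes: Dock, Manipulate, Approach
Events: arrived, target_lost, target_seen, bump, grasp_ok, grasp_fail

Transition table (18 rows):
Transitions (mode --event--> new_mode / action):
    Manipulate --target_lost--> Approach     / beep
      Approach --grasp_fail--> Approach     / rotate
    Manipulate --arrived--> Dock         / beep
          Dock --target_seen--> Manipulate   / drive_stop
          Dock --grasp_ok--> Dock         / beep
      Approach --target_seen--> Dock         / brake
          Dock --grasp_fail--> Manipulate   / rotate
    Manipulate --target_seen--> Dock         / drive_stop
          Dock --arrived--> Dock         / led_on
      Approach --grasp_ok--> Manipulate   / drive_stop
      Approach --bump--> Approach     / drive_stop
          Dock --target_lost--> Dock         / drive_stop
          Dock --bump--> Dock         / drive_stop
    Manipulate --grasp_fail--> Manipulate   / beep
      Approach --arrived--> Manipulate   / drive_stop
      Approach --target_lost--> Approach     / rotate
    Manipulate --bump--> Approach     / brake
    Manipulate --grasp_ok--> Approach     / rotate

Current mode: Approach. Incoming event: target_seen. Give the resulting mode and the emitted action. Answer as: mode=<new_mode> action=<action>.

mode=Dock action=brake

current mode = Approach; filter table to that mode:
  (Approach, grasp_fail) → (Approach, rotate)
  (Approach, target_seen) → (Dock, brake)  ← event matches
  (Approach, grasp_ok) → (Manipulate, drive_stop)
  (Approach, bump) → (Approach, drive_stop)
  (Approach, arrived) → (Manipulate, drive_stop)
  (Approach, target_lost) → (Approach, rotate)
event = target_seen selects (Dock, brake)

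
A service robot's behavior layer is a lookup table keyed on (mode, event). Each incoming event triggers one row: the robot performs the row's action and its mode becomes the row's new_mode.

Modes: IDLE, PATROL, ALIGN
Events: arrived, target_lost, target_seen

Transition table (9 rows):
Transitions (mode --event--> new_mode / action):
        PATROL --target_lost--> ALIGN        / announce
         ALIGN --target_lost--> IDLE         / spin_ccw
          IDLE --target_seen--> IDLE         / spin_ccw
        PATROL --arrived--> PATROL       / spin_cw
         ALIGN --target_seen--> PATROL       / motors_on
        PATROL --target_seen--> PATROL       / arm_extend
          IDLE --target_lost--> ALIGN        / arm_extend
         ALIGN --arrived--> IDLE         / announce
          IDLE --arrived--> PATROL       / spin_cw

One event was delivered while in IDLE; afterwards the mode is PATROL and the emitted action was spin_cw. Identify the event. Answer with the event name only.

try arrived: (IDLE, arrived) → (PATROL, spin_cw)  ← matches
try target_lost: (IDLE, target_lost) → (ALIGN, arm_extend)
try target_seen: (IDLE, target_seen) → (IDLE, spin_ccw)

arrived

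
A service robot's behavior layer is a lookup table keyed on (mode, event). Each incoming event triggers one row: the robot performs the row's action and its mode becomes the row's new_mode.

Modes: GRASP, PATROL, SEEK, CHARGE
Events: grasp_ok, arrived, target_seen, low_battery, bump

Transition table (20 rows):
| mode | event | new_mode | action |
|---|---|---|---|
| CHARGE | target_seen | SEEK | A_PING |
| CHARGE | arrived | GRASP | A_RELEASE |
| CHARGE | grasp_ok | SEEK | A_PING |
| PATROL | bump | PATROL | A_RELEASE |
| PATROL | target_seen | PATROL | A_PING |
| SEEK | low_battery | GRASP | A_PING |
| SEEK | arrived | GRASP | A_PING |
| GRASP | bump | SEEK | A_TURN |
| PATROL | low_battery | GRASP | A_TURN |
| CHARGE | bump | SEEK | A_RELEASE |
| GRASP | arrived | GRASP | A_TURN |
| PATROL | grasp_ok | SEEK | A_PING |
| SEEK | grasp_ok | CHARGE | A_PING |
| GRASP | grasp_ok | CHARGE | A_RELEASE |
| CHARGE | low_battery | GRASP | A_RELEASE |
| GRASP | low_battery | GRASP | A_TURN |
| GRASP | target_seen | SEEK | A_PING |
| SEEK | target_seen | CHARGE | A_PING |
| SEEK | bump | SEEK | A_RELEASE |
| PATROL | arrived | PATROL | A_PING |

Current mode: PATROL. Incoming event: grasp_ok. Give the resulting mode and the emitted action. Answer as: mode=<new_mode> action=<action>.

mode=SEEK action=A_PING

current mode = PATROL; filter table to that mode:
  (PATROL, bump) → (PATROL, A_RELEASE)
  (PATROL, target_seen) → (PATROL, A_PING)
  (PATROL, low_battery) → (GRASP, A_TURN)
  (PATROL, grasp_ok) → (SEEK, A_PING)  ← event matches
  (PATROL, arrived) → (PATROL, A_PING)
event = grasp_ok selects (SEEK, A_PING)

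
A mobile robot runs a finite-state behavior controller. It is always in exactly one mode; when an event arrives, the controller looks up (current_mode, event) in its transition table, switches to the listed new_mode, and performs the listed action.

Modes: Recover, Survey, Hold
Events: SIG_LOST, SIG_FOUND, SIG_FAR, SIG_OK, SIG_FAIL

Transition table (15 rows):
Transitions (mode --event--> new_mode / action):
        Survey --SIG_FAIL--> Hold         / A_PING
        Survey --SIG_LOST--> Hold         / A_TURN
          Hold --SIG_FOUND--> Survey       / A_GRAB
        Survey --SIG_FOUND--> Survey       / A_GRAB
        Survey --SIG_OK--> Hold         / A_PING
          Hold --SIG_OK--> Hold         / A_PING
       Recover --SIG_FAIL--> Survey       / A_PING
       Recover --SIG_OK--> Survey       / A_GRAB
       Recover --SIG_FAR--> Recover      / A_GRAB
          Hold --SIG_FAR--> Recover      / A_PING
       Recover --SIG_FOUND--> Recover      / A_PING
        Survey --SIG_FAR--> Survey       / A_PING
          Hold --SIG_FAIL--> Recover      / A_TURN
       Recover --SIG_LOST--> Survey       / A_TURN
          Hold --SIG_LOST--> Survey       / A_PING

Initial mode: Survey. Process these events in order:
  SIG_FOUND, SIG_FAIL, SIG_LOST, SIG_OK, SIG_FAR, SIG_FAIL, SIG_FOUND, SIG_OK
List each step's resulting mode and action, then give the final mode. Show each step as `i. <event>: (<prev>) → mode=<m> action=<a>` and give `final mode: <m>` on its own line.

1. SIG_FOUND: (Survey) → mode=Survey action=A_GRAB
2. SIG_FAIL: (Survey) → mode=Hold action=A_PING
3. SIG_LOST: (Hold) → mode=Survey action=A_PING
4. SIG_OK: (Survey) → mode=Hold action=A_PING
5. SIG_FAR: (Hold) → mode=Recover action=A_PING
6. SIG_FAIL: (Recover) → mode=Survey action=A_PING
7. SIG_FOUND: (Survey) → mode=Survey action=A_GRAB
8. SIG_OK: (Survey) → mode=Hold action=A_PING

final mode: Hold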